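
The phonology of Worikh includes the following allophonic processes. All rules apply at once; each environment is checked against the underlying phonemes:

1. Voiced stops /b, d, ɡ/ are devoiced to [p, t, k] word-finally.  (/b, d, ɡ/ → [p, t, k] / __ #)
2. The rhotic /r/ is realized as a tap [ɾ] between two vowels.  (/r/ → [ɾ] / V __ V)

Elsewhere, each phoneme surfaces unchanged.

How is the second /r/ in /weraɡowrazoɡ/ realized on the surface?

[r]

/r/ — between /w/ and /a/; rule 2 does not apply here → [r].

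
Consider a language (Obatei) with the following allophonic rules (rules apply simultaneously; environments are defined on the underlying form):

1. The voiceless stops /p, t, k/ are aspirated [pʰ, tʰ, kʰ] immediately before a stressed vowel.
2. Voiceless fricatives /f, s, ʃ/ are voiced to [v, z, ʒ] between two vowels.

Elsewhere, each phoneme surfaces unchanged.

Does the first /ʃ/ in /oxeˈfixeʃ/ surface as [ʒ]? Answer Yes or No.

/ʃ/ (word-final) is in the target of rule 2 but the environment (between two vowels) is not met → [ʃ].
The actual realization is [ʃ], not [ʒ].

No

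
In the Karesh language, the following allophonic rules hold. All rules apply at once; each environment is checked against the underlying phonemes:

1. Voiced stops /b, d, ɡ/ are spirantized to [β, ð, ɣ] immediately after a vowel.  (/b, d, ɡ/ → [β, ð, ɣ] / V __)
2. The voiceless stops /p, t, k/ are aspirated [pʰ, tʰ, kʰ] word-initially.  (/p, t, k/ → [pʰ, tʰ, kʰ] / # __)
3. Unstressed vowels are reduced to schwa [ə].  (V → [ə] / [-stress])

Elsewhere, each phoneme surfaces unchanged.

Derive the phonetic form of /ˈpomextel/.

[ˈpʰoməxtəl]

Rule 2 applies to /p/ (word-initial: word-initially) → [pʰ].
/o/ (between /p/ and /m/) fails the environment for rule 3, so it stays [o].
/m/ (between /o/ and /e/) is unaffected → [m].
/e/ (between /m/ and /x/) occurs in an unstressed syllable → [ə] by rule 3.
/x/ stays [x].
/t/ — between /x/ and /e/; rule 2 does not apply here → [t].
Rule 3 applies to /e/ (between /t/ and /l/: in an unstressed syllable) → [ə].
/l/ stays [l].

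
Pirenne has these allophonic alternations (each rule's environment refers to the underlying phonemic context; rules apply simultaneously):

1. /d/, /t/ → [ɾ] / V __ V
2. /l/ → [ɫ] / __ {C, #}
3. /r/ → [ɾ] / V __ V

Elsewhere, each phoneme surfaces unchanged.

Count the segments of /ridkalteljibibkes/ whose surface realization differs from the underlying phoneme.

Segments that undergo a rule: /l/ → [ɫ] (rule 2); /l/ → [ɫ] (rule 2).
All other segments surface unchanged.

2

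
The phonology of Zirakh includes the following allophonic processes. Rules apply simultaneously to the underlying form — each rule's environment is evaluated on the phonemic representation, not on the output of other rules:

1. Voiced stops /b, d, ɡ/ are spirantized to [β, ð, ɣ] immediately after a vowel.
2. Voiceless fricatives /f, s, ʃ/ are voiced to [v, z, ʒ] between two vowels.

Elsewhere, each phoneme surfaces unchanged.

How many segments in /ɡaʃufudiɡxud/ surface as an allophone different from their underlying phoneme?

Segments that undergo a rule: /ʃ/ → [ʒ] (rule 2); /f/ → [v] (rule 2); /d/ → [ð] (rule 1); /ɡ/ → [ɣ] (rule 1); /d/ → [ð] (rule 1).
All other segments surface unchanged.

5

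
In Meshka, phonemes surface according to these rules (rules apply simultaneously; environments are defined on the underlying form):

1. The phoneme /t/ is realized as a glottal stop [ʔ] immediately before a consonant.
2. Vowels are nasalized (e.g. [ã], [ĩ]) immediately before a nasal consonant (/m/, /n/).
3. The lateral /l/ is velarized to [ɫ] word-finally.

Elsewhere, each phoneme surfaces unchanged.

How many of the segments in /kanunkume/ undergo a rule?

3

Segments that undergo a rule: /a/ → [ã] (rule 2); /u/ → [ũ] (rule 2); /u/ → [ũ] (rule 2).
All other segments surface unchanged.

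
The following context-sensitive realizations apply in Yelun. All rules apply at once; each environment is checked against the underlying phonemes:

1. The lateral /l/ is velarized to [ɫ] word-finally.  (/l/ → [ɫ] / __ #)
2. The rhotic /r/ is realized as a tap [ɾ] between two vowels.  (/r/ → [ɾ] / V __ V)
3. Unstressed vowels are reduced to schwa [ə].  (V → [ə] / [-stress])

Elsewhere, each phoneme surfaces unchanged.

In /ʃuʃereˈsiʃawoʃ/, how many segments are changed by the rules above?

6

Segments that undergo a rule: /u/ → [ə] (rule 3); /e/ → [ə] (rule 3); /r/ → [ɾ] (rule 2); /e/ → [ə] (rule 3); /a/ → [ə] (rule 3); /o/ → [ə] (rule 3).
All other segments surface unchanged.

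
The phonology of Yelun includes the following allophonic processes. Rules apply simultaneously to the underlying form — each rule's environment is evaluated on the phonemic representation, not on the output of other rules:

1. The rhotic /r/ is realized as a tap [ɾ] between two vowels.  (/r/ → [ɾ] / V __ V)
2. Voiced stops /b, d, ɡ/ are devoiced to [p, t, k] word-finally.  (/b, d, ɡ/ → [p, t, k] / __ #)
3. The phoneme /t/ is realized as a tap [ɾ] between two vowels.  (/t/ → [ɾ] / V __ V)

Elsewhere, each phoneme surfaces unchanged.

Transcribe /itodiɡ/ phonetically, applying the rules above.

[iɾodik]

/t/ — between /i/ and /o/, between two vowels — surfaces as [ɾ] (rule 3).
/d/ (between /o/ and /i/) fails the environment for rule 2, so it stays [d].
/ɡ/ (word-final) occurs word-finally → [k] by rule 2.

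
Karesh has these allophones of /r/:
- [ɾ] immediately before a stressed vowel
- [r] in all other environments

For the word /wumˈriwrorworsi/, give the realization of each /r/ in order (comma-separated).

[ɾ], [r], [r], [r]

Occurrence 1 (position 4): immediately before a stressed vowel → [ɾ].
Occurrence 2 (position 7): no conditioning environment matches → elsewhere allophone [r].
Occurrence 3 (position 9): no conditioning environment matches → elsewhere allophone [r].
Occurrence 4 (position 12): no conditioning environment matches → elsewhere allophone [r].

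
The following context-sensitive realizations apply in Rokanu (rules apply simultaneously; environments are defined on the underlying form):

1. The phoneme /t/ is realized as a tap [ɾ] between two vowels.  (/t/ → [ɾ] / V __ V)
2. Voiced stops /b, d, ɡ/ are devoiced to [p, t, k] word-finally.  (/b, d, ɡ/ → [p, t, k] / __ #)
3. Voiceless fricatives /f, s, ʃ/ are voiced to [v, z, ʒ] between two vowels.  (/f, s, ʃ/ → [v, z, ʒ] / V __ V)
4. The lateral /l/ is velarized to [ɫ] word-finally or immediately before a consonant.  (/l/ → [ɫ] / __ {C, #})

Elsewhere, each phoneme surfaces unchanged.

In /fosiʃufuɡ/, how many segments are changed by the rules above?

Segments that undergo a rule: /s/ → [z] (rule 3); /ʃ/ → [ʒ] (rule 3); /f/ → [v] (rule 3); /ɡ/ → [k] (rule 2).
All other segments surface unchanged.

4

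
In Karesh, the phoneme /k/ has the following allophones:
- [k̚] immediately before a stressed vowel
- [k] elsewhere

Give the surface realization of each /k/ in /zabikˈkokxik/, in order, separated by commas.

Occurrence 1 (position 5): no conditioning environment matches → elsewhere allophone [k].
Occurrence 2 (position 6): immediately before a stressed vowel → [k̚].
Occurrence 3 (position 8): no conditioning environment matches → elsewhere allophone [k].
Occurrence 4 (position 11): no conditioning environment matches → elsewhere allophone [k].

[k], [k̚], [k], [k]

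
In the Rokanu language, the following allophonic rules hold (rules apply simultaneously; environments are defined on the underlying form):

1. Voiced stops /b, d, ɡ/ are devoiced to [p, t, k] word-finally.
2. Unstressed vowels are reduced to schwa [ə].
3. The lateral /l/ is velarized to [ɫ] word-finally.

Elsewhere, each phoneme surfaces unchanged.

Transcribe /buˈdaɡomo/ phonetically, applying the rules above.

[bəˈdaɡəmə]

/b/ (word-initial) fails the environment for rule 1, so it stays [b].
/u/ (between /b/ and /d/) occurs in an unstressed syllable → [ə] by rule 2.
/d/ — between /u/ and /a/; rule 1 does not apply here → [d].
/a/ — between /d/ and /ɡ/; rule 2 does not apply here → [a].
/ɡ/ (between /a/ and /o/): rule 1 targets it, but not word-finally → unchanged [ɡ].
/o/ (between /ɡ/ and /m/): in an unstressed syllable, so rule 2 applies → [ə].
/o/ meets the environment for rule 2 (in an unstressed syllable) → [ə].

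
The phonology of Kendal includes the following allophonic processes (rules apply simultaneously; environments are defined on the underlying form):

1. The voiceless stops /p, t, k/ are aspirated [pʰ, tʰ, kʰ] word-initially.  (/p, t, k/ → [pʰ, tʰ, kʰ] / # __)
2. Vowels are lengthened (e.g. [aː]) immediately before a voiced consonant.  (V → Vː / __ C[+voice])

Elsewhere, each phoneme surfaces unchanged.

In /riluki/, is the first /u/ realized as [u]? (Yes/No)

/u/ (between /l/ and /k/) fails the environment for rule 2, so it stays [u].
The actual realization is [u], which matches [u].

Yes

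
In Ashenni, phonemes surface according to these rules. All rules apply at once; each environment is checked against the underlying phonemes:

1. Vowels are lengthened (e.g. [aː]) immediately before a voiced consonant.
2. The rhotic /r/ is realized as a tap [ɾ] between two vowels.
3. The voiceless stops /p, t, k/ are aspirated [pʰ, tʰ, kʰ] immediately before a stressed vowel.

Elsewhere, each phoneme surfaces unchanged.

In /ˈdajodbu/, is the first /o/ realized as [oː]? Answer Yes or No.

/o/ (between /j/ and /d/) occurs before a voiced consonant → [oː] by rule 1.
The actual realization is [oː], which matches [oː].

Yes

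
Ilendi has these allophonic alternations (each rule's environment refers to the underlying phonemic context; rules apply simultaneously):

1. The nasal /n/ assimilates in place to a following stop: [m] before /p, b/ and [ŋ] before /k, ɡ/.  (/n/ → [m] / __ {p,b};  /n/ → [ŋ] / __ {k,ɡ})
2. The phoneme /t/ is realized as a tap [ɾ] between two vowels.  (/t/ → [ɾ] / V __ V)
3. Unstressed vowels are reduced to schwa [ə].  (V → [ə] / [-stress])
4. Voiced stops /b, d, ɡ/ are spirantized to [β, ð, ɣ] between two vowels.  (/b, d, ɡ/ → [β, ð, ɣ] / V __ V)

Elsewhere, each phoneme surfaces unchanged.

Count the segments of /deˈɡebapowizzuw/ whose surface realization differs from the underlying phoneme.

7

Segments that undergo a rule: /e/ → [ə] (rule 3); /ɡ/ → [ɣ] (rule 4); /b/ → [β] (rule 4); /a/ → [ə] (rule 3); /o/ → [ə] (rule 3); /i/ → [ə] (rule 3); /u/ → [ə] (rule 3).
All other segments surface unchanged.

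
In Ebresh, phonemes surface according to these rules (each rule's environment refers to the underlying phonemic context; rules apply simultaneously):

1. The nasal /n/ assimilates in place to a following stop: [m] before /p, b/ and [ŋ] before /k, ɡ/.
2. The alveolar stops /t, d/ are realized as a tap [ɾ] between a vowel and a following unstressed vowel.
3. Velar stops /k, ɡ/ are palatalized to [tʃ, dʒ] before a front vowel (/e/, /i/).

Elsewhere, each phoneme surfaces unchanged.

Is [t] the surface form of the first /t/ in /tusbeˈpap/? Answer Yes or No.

/t/ — word-initial; rule 2 does not apply here → [t].
The actual realization is [t], which matches [t].

Yes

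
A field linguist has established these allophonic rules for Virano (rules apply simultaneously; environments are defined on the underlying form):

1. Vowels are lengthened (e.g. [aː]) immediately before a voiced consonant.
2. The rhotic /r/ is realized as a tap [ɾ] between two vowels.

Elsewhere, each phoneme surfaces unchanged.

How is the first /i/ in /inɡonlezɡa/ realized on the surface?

/i/ (word-initial) occurs before a voiced consonant → [iː] by rule 1.

[iː]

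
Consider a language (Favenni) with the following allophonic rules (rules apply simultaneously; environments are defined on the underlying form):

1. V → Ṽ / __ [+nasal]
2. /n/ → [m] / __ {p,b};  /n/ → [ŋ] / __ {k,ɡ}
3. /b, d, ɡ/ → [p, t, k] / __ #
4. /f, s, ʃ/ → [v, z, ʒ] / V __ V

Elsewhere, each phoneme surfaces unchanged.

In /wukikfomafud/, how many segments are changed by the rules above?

3

Segments that undergo a rule: /o/ → [õ] (rule 1); /f/ → [v] (rule 4); /d/ → [t] (rule 3).
All other segments surface unchanged.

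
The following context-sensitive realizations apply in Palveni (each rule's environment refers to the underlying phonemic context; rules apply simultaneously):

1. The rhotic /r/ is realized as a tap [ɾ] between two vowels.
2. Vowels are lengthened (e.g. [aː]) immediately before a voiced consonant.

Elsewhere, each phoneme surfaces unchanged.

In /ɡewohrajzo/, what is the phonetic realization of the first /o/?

/o/ (between /w/ and /h/) fails the environment for rule 2, so it stays [o].

[o]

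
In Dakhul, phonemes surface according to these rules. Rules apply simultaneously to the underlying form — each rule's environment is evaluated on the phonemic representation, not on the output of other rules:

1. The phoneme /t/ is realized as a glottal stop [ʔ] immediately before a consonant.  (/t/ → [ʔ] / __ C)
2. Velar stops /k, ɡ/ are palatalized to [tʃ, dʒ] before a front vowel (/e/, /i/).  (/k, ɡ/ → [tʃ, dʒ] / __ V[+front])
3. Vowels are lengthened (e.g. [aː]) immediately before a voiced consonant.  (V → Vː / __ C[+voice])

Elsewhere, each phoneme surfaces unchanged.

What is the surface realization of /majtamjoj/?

[maːjtaːmjoːj]

/a/ meets the environment for rule 3 (before a voiced consonant) → [aː].
/t/ (between /j/ and /a/): rule 1 targets it, but not immediately before a consonant → unchanged [t].
/a/ — between /t/ and /m/, before a voiced consonant — surfaces as [aː] (rule 3).
/o/ (between /j/ and /j/): before a voiced consonant, so rule 3 applies → [oː].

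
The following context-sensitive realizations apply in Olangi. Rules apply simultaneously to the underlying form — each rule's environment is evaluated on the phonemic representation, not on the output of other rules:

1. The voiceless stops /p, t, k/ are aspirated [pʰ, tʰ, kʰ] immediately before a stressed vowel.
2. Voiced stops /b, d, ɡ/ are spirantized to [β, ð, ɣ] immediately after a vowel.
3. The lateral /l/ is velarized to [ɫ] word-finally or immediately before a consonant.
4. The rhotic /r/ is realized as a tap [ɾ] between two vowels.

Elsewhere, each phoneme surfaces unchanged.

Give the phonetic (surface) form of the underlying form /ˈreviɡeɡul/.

[ˈreviɣeɣuɫ]

/r/ (word-initial): rule 4 targets it, but not between two vowels → unchanged [r].
/ɡ/ meets the environment for rule 2 (immediately after a vowel) → [ɣ].
/ɡ/ meets the environment for rule 2 (immediately after a vowel) → [ɣ].
/l/ meets the environment for rule 3 (word-finally or immediately before a consonant) → [ɫ].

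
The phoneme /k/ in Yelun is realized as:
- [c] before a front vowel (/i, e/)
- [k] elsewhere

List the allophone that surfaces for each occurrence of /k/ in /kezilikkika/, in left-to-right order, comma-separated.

Occurrence 1 (position 1): before a front vowel → [c].
Occurrence 2 (position 7): no conditioning environment matches → elsewhere allophone [k].
Occurrence 3 (position 8): before a front vowel → [c].
Occurrence 4 (position 10): no conditioning environment matches → elsewhere allophone [k].

[c], [k], [c], [k]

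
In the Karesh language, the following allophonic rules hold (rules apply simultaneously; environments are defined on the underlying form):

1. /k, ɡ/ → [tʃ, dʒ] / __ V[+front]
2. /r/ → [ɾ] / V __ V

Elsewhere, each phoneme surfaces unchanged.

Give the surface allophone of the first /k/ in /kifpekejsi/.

/k/ (word-initial) occurs before a front vowel → [tʃ] by rule 1.

[tʃ]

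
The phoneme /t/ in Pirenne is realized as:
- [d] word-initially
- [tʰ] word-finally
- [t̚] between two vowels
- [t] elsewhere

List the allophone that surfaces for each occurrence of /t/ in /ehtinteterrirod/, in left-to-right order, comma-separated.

Occurrence 1 (position 3): no conditioning environment matches → elsewhere allophone [t].
Occurrence 2 (position 6): no conditioning environment matches → elsewhere allophone [t].
Occurrence 3 (position 8): between two vowels → [t̚].

[t], [t], [t̚]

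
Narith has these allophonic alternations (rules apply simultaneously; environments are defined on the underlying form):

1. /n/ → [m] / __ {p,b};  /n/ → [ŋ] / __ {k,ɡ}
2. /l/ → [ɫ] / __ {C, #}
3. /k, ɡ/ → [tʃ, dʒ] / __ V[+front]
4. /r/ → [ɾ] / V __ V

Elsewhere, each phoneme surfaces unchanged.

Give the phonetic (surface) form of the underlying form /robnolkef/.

/r/ (word-initial): rule 4 targets it, but not between two vowels → unchanged [r].
/o/ — not in any rule's target class → [o].
/b/ stays [b].
/n/ (between /b/ and /o/) is in the target of rule 1 but the environment (before a labial or velar stop) is not met → [n].
/o/ stays [o].
/l/ meets the environment for rule 2 (word-finally or immediately before a consonant) → [ɫ].
/k/ — between /l/ and /e/, before a front vowel — surfaces as [tʃ] (rule 3).
/e/ (between /k/ and /f/): no rule targets it → [e].
/f/ — not in any rule's target class → [f].

[robnoɫtʃef]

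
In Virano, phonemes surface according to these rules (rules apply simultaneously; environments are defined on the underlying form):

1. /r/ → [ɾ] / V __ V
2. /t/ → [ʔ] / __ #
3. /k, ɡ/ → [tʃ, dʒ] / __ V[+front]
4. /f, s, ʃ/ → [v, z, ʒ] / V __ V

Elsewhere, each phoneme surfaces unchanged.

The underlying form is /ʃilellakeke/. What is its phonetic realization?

/ʃ/ (word-initial) is in the target of rule 4 but the environment (between two vowels) is not met → [ʃ].
/k/ — between /a/ and /e/, before a front vowel — surfaces as [tʃ] (rule 3).
/k/ (between /e/ and /e/): before a front vowel, so rule 3 applies → [tʃ].

[ʃilellatʃetʃe]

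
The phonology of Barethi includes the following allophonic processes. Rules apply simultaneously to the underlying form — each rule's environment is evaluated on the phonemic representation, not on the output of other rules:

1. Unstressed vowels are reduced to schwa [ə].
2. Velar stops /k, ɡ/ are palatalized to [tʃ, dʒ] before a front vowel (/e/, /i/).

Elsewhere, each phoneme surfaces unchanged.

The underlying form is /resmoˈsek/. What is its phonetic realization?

/e/ — between /r/ and /s/, in an unstressed syllable — surfaces as [ə] (rule 1).
/o/ — between /m/ and /s/, in an unstressed syllable — surfaces as [ə] (rule 1).
/e/ (between /s/ and /k/) fails the environment for rule 1, so it stays [e].
/k/ (word-final): rule 2 targets it, but not before a front vowel → unchanged [k].

[rəsməˈsek]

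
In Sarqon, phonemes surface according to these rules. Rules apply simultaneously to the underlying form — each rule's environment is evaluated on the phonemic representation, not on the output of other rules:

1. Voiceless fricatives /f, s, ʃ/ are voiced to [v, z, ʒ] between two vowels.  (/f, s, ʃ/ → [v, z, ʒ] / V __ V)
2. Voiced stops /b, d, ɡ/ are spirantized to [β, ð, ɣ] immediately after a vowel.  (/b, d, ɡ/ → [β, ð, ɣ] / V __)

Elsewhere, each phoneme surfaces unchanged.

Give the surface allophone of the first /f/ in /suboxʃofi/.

[v]

/f/ meets the environment for rule 1 (between two vowels) → [v].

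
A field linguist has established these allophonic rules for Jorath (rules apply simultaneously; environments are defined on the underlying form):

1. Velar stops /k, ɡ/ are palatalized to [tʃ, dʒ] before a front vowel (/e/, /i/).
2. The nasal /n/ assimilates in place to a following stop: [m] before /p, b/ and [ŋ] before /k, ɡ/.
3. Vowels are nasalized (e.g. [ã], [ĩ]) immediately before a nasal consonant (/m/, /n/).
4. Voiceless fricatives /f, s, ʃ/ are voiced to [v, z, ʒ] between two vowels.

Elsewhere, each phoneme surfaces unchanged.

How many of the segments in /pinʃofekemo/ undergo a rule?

Segments that undergo a rule: /i/ → [ĩ] (rule 3); /f/ → [v] (rule 4); /k/ → [tʃ] (rule 1); /e/ → [ẽ] (rule 3).
All other segments surface unchanged.

4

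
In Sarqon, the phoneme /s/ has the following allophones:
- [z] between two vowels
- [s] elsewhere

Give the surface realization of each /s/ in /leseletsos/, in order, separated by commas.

Occurrence 1 (position 3): between two vowels → [z].
Occurrence 2 (position 8): no conditioning environment matches → elsewhere allophone [s].
Occurrence 3 (position 10): no conditioning environment matches → elsewhere allophone [s].

[z], [s], [s]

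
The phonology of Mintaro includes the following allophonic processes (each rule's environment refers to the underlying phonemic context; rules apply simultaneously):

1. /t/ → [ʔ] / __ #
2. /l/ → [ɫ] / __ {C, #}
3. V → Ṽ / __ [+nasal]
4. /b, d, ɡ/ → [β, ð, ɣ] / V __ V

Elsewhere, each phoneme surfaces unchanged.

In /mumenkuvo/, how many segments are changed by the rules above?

2

Segments that undergo a rule: /u/ → [ũ] (rule 3); /e/ → [ẽ] (rule 3).
All other segments surface unchanged.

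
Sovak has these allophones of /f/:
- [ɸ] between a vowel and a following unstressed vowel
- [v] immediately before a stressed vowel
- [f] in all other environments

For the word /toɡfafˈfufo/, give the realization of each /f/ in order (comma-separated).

[f], [f], [v], [ɸ]

Occurrence 1 (position 4): no conditioning environment matches → elsewhere allophone [f].
Occurrence 2 (position 6): no conditioning environment matches → elsewhere allophone [f].
Occurrence 3 (position 7): immediately before a stressed vowel → [v].
Occurrence 4 (position 9): between a vowel and a following unstressed vowel → [ɸ].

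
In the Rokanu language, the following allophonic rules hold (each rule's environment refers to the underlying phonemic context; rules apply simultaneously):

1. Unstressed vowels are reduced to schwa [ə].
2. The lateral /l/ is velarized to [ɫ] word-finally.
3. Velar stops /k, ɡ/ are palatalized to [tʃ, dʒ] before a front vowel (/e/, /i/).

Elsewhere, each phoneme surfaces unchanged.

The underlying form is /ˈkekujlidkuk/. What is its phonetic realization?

/k/ (word-initial) occurs before a front vowel → [tʃ] by rule 3.
/e/ (between /k/ and /k/) is in the target of rule 1 but the environment (in an unstressed syllable) is not met → [e].
/k/ (between /e/ and /u/) fails the environment for rule 3, so it stays [k].
/u/ (between /k/ and /j/): in an unstressed syllable, so rule 1 applies → [ə].
/j/ (between /u/ and /l/): no rule targets it → [j].
/l/ (between /j/ and /i/): rule 2 targets it, but not word-finally → unchanged [l].
/i/ (between /l/ and /d/): in an unstressed syllable, so rule 1 applies → [ə].
/d/ — not in any rule's target class → [d].
/k/ — between /d/ and /u/; rule 3 does not apply here → [k].
/u/ (between /k/ and /k/) occurs in an unstressed syllable → [ə] by rule 1.
/k/ (word-final) is in the target of rule 3 but the environment (before a front vowel) is not met → [k].

[ˈtʃekəjlədkək]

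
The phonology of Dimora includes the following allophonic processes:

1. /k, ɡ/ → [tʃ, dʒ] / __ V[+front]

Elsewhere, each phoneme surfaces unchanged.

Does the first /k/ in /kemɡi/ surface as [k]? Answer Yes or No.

/k/ — word-initial, before a front vowel — surfaces as [tʃ] (rule 1).
The actual realization is [tʃ], not [k].

No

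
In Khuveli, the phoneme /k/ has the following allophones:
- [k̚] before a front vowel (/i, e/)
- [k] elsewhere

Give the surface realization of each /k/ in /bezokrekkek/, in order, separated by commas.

[k], [k], [k̚], [k]

Occurrence 1 (position 5): no conditioning environment matches → elsewhere allophone [k].
Occurrence 2 (position 8): no conditioning environment matches → elsewhere allophone [k].
Occurrence 3 (position 9): before a front vowel (/i, e/) → [k̚].
Occurrence 4 (position 11): no conditioning environment matches → elsewhere allophone [k].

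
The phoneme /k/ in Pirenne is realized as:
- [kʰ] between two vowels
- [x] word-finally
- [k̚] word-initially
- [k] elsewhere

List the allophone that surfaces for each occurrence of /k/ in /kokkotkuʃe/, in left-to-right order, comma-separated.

Occurrence 1 (position 1): word-initially → [k̚].
Occurrence 2 (position 3): no conditioning environment matches → elsewhere allophone [k].
Occurrence 3 (position 4): no conditioning environment matches → elsewhere allophone [k].
Occurrence 4 (position 7): no conditioning environment matches → elsewhere allophone [k].

[k̚], [k], [k], [k]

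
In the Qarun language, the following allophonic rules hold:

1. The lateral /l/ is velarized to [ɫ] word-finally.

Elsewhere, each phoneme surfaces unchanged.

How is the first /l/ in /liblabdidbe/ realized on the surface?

[l]

/l/ (word-initial) fails the environment for rule 1, so it stays [l].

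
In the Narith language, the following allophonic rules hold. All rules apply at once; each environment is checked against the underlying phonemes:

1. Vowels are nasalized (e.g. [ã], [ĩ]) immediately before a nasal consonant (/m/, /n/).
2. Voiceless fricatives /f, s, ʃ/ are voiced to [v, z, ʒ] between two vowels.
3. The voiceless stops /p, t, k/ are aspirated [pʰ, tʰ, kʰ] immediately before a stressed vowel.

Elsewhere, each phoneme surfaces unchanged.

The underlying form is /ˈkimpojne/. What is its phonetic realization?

[ˈkʰĩmpojne]

/k/ — word-initial, immediately before a stressed vowel — surfaces as [kʰ] (rule 3).
/i/ meets the environment for rule 1 (before a nasal consonant) → [ĩ].
/m/ (between /i/ and /p/) is unaffected → [m].
/p/ (between /m/ and /o/): rule 3 targets it, but not immediately before a stressed vowel → unchanged [p].
/o/ (between /p/ and /j/): rule 1 targets it, but not before a nasal consonant → unchanged [o].
/j/ stays [j].
/n/ stays [n].
/e/ (word-final) is in the target of rule 1 but the environment (before a nasal consonant) is not met → [e].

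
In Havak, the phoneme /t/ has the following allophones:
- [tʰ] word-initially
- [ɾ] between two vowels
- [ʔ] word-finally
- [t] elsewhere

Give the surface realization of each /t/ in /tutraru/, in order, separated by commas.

Occurrence 1 (position 1): word-initially → [tʰ].
Occurrence 2 (position 3): no conditioning environment matches → elsewhere allophone [t].

[tʰ], [t]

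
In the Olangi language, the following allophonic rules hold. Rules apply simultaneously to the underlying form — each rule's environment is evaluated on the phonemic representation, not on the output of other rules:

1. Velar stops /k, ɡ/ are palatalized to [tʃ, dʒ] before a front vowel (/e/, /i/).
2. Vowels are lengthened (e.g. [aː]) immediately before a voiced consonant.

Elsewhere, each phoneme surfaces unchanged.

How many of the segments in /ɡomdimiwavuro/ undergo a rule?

5

Segments that undergo a rule: /o/ → [oː] (rule 2); /i/ → [iː] (rule 2); /i/ → [iː] (rule 2); /a/ → [aː] (rule 2); /u/ → [uː] (rule 2).
All other segments surface unchanged.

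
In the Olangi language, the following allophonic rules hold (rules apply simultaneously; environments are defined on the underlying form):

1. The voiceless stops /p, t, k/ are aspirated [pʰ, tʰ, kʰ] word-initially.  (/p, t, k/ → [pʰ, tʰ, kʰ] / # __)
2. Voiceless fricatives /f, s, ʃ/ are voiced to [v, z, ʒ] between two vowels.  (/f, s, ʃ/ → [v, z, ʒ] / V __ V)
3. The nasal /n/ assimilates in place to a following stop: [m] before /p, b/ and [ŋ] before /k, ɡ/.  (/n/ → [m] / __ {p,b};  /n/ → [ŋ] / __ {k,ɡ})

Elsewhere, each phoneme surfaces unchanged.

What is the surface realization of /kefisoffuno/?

[kʰevizoffuno]

/k/ — word-initial, word-initially — surfaces as [kʰ] (rule 1).
/e/ (between /k/ and /f/): no rule targets it → [e].
Rule 2 applies to /f/ (between /e/ and /i/: between two vowels) → [v].
/i/ — not in any rule's target class → [i].
/s/ (between /i/ and /o/): between two vowels, so rule 2 applies → [z].
/o/ (between /s/ and /f/): no rule targets it → [o].
/f/ — between /o/ and /f/; rule 2 does not apply here → [f].
/f/ (between /f/ and /u/) fails the environment for rule 2, so it stays [f].
/u/ (between /f/ and /n/): no rule targets it → [u].
/n/ (between /u/ and /o/) is in the target of rule 3 but the environment (before a labial or velar stop) is not met → [n].
/o/ (word-final) is unaffected → [o].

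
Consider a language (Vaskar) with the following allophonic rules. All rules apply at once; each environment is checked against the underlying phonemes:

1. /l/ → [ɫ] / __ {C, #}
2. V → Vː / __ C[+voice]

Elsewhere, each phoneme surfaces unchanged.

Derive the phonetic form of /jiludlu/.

/j/ stays [j].
/i/ meets the environment for rule 2 (before a voiced consonant) → [iː].
/l/ — between /i/ and /u/; rule 1 does not apply here → [l].
/u/ (between /l/ and /d/): before a voiced consonant, so rule 2 applies → [uː].
/d/ — not in any rule's target class → [d].
/l/ (between /d/ and /u/): rule 1 targets it, but not word-finally or immediately before a consonant → unchanged [l].
/u/ (word-final): rule 2 targets it, but not before a voiced consonant → unchanged [u].

[jiːluːdlu]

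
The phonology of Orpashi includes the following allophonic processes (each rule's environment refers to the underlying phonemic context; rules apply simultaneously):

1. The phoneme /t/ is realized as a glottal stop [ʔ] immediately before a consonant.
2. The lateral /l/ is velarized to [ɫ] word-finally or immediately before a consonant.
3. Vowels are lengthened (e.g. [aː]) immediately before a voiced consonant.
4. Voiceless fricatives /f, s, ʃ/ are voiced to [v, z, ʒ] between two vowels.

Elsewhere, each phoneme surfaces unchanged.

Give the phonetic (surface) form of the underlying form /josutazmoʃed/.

[jozutaːzmoʒeːd]

/j/ (word-initial): no rule targets it → [j].
/o/ (between /j/ and /s/) is in the target of rule 3 but the environment (before a voiced consonant) is not met → [o].
/s/ (between /o/ and /u/): between two vowels, so rule 4 applies → [z].
/u/ (between /s/ and /t/): rule 3 targets it, but not before a voiced consonant → unchanged [u].
/t/ (between /u/ and /a/) is in the target of rule 1 but the environment (immediately before a consonant) is not met → [t].
/a/ (between /t/ and /z/) occurs before a voiced consonant → [aː] by rule 3.
/z/ (between /a/ and /m/): no rule targets it → [z].
/m/ — not in any rule's target class → [m].
/o/ (between /m/ and /ʃ/) fails the environment for rule 3, so it stays [o].
/ʃ/ meets the environment for rule 4 (between two vowels) → [ʒ].
/e/ (between /ʃ/ and /d/): before a voiced consonant, so rule 3 applies → [eː].
/d/ stays [d].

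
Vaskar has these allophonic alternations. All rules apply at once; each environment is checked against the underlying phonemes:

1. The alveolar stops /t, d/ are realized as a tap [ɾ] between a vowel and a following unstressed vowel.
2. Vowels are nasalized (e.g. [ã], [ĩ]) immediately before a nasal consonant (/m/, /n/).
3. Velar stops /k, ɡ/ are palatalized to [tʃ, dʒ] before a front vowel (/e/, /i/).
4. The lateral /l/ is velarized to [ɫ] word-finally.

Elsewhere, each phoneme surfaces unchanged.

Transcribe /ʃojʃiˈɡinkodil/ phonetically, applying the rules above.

/o/ (between /ʃ/ and /j/) fails the environment for rule 2, so it stays [o].
/i/ (between /ʃ/ and /ɡ/) is in the target of rule 2 but the environment (before a nasal consonant) is not met → [i].
/ɡ/ — between /i/ and /i/, before a front vowel — surfaces as [dʒ] (rule 3).
Rule 2 applies to /i/ (between /ɡ/ and /n/: before a nasal consonant) → [ĩ].
/k/ (between /n/ and /o/) is in the target of rule 3 but the environment (before a front vowel) is not met → [k].
/o/ — between /k/ and /d/; rule 2 does not apply here → [o].
/d/ (between /o/ and /i/): between a vowel and a following unstressed vowel, so rule 1 applies → [ɾ].
/i/ (between /d/ and /l/): rule 2 targets it, but not before a nasal consonant → unchanged [i].
Rule 4 applies to /l/ (word-final: word-finally) → [ɫ].

[ʃojʃiˈdʒĩnkoɾiɫ]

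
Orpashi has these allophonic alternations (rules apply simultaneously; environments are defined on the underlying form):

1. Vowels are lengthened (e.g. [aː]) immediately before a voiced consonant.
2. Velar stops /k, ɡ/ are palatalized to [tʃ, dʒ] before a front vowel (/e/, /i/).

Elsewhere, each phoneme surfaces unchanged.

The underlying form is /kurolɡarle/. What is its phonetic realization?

[kuːroːlɡaːrle]

/k/ — word-initial; rule 2 does not apply here → [k].
/u/ (between /k/ and /r/): before a voiced consonant, so rule 1 applies → [uː].
/r/ (between /u/ and /o/): no rule targets it → [r].
/o/ (between /r/ and /l/): before a voiced consonant, so rule 1 applies → [oː].
/l/ (between /o/ and /ɡ/) is unaffected → [l].
/ɡ/ (between /l/ and /a/): rule 2 targets it, but not before a front vowel → unchanged [ɡ].
Rule 1 applies to /a/ (between /ɡ/ and /r/: before a voiced consonant) → [aː].
/r/ (between /a/ and /l/) is unaffected → [r].
/l/ stays [l].
/e/ — word-final; rule 1 does not apply here → [e].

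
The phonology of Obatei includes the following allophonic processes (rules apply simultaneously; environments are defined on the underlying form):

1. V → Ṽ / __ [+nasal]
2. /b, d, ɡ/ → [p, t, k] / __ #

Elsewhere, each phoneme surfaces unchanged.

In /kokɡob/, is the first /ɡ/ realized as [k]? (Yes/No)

No

/ɡ/ (between /k/ and /o/): rule 2 targets it, but not word-finally → unchanged [ɡ].
The actual realization is [ɡ], not [k].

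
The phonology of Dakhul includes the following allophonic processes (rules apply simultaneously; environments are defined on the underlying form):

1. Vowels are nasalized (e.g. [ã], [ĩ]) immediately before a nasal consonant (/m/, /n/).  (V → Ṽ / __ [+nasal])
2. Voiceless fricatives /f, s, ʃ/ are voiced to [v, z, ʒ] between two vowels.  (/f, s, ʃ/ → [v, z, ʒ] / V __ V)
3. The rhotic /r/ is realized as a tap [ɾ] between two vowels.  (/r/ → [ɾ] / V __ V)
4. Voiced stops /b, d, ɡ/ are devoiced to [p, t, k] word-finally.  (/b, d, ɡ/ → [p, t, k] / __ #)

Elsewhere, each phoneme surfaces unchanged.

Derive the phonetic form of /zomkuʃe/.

[zõmkuʒe]

/z/ stays [z].
Rule 1 applies to /o/ (between /z/ and /m/: before a nasal consonant) → [õ].
/m/ (between /o/ and /k/) is unaffected → [m].
/k/ — not in any rule's target class → [k].
/u/ (between /k/ and /ʃ/) fails the environment for rule 1, so it stays [u].
Rule 2 applies to /ʃ/ (between /u/ and /e/: between two vowels) → [ʒ].
/e/ — word-final; rule 1 does not apply here → [e].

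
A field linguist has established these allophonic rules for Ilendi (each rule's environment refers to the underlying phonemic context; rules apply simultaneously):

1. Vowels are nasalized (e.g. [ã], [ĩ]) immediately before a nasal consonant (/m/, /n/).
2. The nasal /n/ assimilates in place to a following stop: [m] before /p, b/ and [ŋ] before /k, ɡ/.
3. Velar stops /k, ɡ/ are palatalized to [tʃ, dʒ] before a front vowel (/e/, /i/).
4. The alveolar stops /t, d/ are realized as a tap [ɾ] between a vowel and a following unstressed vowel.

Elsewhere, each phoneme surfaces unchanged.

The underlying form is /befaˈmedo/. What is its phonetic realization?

[befãˈmeɾo]

/e/ (between /b/ and /f/) is in the target of rule 1 but the environment (before a nasal consonant) is not met → [e].
/a/ (between /f/ and /m/) occurs before a nasal consonant → [ã] by rule 1.
/e/ (between /m/ and /d/): rule 1 targets it, but not before a nasal consonant → unchanged [e].
/d/ (between /e/ and /o/) occurs between a vowel and a following unstressed vowel → [ɾ] by rule 4.
/o/ (word-final) is in the target of rule 1 but the environment (before a nasal consonant) is not met → [o].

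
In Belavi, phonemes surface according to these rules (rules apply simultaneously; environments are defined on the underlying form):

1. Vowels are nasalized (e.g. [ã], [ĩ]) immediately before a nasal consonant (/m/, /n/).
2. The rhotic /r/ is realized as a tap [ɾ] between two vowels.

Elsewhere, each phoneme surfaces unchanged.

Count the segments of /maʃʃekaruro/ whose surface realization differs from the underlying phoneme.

Segments that undergo a rule: /r/ → [ɾ] (rule 2); /r/ → [ɾ] (rule 2).
All other segments surface unchanged.

2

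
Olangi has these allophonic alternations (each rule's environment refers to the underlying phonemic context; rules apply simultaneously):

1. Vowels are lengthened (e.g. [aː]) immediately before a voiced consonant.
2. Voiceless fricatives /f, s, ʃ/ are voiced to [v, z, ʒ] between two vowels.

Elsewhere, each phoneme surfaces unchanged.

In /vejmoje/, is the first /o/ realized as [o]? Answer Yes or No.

No

/o/ (between /m/ and /j/): before a voiced consonant, so rule 1 applies → [oː].
The actual realization is [oː], not [o].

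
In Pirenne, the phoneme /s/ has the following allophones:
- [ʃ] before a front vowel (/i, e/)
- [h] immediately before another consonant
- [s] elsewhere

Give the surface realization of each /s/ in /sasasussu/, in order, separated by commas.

[s], [s], [s], [h], [s]

Occurrence 1 (position 1): no conditioning environment matches → elsewhere allophone [s].
Occurrence 2 (position 3): no conditioning environment matches → elsewhere allophone [s].
Occurrence 3 (position 5): no conditioning environment matches → elsewhere allophone [s].
Occurrence 4 (position 7): immediately before another consonant → [h].
Occurrence 5 (position 8): no conditioning environment matches → elsewhere allophone [s].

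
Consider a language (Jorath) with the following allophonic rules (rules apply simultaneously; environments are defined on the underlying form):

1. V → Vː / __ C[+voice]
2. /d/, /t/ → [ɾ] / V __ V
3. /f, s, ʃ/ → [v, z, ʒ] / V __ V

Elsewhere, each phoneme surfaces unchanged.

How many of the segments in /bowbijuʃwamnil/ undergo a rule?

Segments that undergo a rule: /o/ → [oː] (rule 1); /i/ → [iː] (rule 1); /a/ → [aː] (rule 1); /i/ → [iː] (rule 1).
All other segments surface unchanged.

4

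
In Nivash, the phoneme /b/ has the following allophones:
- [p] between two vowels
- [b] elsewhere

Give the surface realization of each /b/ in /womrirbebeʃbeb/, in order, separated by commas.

Occurrence 1 (position 7): no conditioning environment matches → elsewhere allophone [b].
Occurrence 2 (position 9): between two vowels → [p].
Occurrence 3 (position 12): no conditioning environment matches → elsewhere allophone [b].
Occurrence 4 (position 14): no conditioning environment matches → elsewhere allophone [b].

[b], [p], [b], [b]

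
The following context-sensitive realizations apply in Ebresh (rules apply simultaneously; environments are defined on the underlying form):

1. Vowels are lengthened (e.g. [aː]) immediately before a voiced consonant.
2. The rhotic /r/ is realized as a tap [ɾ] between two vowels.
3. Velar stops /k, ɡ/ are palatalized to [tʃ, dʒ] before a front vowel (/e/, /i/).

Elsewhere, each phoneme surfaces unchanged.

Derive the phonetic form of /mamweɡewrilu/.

/m/ (word-initial) is unaffected → [m].
/a/ meets the environment for rule 1 (before a voiced consonant) → [aː].
/m/ stays [m].
/w/ — not in any rule's target class → [w].
/e/ (between /w/ and /ɡ/) occurs before a voiced consonant → [eː] by rule 1.
/ɡ/ (between /e/ and /e/): before a front vowel, so rule 3 applies → [dʒ].
/e/ meets the environment for rule 1 (before a voiced consonant) → [eː].
/w/ stays [w].
/r/ (between /w/ and /i/) fails the environment for rule 2, so it stays [r].
/i/ meets the environment for rule 1 (before a voiced consonant) → [iː].
/l/ (between /i/ and /u/): no rule targets it → [l].
/u/ — word-final; rule 1 does not apply here → [u].

[maːmweːdʒeːwriːlu]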